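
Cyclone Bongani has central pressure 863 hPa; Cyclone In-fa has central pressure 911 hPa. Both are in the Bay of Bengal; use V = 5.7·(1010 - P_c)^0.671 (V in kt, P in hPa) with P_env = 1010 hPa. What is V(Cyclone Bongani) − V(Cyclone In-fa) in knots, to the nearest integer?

Cyclone Bongani: ΔP = 147; V ≈ 5.7 × 147^0.671 ≈ 162.24 kt.
Cyclone In-fa: ΔP = 99; V ≈ 5.7 × 99^0.671 ≈ 124.44 kt.
Difference ≈ 162.24 − 124.44 = 37.80 → 38 kt.

38 kt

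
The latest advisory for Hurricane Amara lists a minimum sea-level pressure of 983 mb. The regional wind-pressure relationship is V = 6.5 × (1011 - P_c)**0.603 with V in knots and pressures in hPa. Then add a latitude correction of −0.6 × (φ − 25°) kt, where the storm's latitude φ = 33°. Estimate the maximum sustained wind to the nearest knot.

44 kt

ΔP = 1011 − 983 = 28 mb.
28^0.603 ≈ 7.458.
V ≈ 6.5 × 7.458 ≈ 48.5 kt.
Latitude correction: −0.6 × (33 − 25) = -4.8 kt.
Corrected V ≈ 43.7 kt → 44 kt.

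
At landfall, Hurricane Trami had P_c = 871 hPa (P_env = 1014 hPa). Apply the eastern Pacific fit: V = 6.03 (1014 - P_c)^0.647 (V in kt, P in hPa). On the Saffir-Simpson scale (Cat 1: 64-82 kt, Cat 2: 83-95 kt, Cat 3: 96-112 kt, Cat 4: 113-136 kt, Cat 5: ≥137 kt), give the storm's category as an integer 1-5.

5

ΔP = 1014 − 871 = 143 hPa.
V ≈ 6.03 × 143^0.647 = 6.03 × 24.80 ≈ 150 kt.
150 kt falls in the Category 5 band.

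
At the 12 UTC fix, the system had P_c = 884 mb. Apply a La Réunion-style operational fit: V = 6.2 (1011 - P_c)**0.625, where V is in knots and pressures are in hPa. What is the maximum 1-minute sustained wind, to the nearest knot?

ΔP = 1011 − 884 = 127 mb.
127^0.625 ≈ 20.648.
V ≈ 6.2 × 20.648 ≈ 128.0 kt.

128 kt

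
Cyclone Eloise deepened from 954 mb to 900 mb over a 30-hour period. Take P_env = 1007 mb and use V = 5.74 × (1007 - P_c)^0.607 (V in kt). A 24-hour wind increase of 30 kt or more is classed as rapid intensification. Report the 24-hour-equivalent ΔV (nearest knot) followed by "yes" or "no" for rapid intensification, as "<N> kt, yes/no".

27 kt, no

V₁: ΔP = 53, V ≈ 5.74 × 53^0.607 ≈ 63.91 kt.
V₂: ΔP = 107, V ≈ 5.74 × 107^0.607 ≈ 97.89 kt.
ΔV over 30 h = 33.98 kt → 24 h equivalent = 33.98 × 24/30 ≈ 27.18 kt.
27 kt < 30 kt ⇒ not rapid intensification.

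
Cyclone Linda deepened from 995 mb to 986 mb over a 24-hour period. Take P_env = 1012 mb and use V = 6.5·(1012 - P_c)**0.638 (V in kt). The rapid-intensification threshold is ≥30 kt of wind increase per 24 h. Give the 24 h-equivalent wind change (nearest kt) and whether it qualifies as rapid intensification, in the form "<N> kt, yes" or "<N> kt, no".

V₁: ΔP = 17, V ≈ 6.5 × 17^0.638 ≈ 39.62 kt.
V₂: ΔP = 26, V ≈ 6.5 × 26^0.638 ≈ 51.96 kt.
ΔV over 24 h = 12.34 kt → 24 h equivalent = 12.34 × 24/24 ≈ 12.34 kt.
12 kt < 30 kt ⇒ not rapid intensification.

12 kt, no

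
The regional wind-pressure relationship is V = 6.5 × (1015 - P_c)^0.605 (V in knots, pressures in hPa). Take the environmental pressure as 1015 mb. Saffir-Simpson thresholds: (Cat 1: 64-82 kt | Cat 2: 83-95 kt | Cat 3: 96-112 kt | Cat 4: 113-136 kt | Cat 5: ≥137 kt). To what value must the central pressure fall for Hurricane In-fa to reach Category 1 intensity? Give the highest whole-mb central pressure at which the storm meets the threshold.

971 mb

Category 1 begins at V = 64 kt.
Required ΔP = (64/6.5)^(1/0.605) = 9.846^1.653 ≈ 43.83 mb.
P_c ≤ 1015 − 43.83 = 971.17, so the highest integer P_c is 971 mb.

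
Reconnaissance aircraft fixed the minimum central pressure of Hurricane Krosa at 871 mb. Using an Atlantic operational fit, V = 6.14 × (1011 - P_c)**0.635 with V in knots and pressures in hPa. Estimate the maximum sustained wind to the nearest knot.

ΔP = 1011 − 871 = 140 mb.
140^0.635 ≈ 23.056.
V ≈ 6.14 × 23.056 ≈ 141.6 kt.

142 kt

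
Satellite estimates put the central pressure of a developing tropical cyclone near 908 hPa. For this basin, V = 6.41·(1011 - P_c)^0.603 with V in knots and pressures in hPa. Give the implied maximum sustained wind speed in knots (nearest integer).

ΔP = 1011 − 908 = 103 hPa.
103^0.603 ≈ 16.358.
V ≈ 6.41 × 16.358 ≈ 104.9 kt.

105 kt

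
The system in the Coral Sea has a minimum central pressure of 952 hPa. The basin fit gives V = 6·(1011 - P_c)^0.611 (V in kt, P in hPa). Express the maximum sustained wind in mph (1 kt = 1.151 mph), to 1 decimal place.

83.4 mph

ΔP = 1011 − 952 = 59 hPa.
V ≈ 6 × 59^0.611 = 6 × 12.078 ≈ 72.467 kt.
72.467 × 1.151 ≈ 83.41 mph → 83.4 mph.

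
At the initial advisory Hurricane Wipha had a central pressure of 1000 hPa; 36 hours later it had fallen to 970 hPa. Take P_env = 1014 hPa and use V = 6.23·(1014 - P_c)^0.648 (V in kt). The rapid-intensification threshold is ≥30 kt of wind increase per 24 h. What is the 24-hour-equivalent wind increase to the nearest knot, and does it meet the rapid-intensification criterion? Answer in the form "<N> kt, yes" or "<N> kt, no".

25 kt, no

V₁: ΔP = 14, V ≈ 6.23 × 14^0.648 ≈ 34.45 kt.
V₂: ΔP = 44, V ≈ 6.23 × 44^0.648 ≈ 72.35 kt.
ΔV over 36 h = 37.90 kt → 24 h equivalent = 37.90 × 24/36 ≈ 25.27 kt.
25 kt < 30 kt ⇒ not rapid intensification.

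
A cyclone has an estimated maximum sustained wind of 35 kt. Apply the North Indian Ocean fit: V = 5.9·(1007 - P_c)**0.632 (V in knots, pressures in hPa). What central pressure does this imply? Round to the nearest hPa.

990 hPa

ΔP = (V / 5.9)^(1/0.632) = (35/5.9)^1.582.
35/5.9 = 5.932; 5.932^1.582 ≈ 16.73 hPa.
P_c = 1007 − 16.73 = 990.27 ≈ 990 hPa.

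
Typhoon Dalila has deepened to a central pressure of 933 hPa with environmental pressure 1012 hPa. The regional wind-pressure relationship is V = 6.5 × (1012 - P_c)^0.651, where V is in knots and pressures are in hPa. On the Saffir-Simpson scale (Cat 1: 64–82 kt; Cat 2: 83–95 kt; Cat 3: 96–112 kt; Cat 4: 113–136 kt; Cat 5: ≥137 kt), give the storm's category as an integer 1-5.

ΔP = 1012 − 933 = 79 hPa.
V ≈ 6.5 × 79^0.651 = 6.5 × 17.19 ≈ 112 kt.
112 kt falls in the Category 3 band.

3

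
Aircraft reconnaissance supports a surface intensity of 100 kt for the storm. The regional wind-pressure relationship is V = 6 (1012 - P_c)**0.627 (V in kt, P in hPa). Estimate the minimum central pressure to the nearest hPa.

923 hPa

ΔP = (V / 6)^(1/0.627) = (100/6)^1.595.
100/6 = 16.667; 16.667^1.595 ≈ 88.86 hPa.
P_c = 1012 − 88.86 = 923.14 ≈ 923 hPa.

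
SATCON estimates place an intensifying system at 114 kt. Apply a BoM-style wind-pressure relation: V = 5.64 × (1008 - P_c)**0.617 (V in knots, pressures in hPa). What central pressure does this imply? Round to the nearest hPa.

877 hPa

ΔP = (V / 5.64)^(1/0.617) = (114/5.64)^1.621.
114/5.64 = 20.213; 20.213^1.621 ≈ 130.64 hPa.
P_c = 1008 − 130.64 = 877.36 ≈ 877 hPa.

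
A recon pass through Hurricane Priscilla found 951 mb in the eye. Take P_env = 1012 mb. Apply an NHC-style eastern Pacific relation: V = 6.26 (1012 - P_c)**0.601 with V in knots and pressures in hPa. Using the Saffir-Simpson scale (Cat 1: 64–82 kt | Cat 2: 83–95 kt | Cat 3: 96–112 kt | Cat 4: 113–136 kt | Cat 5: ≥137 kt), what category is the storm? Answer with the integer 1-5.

1

ΔP = 1012 − 951 = 61 mb.
V ≈ 6.26 × 61^0.601 = 6.26 × 11.83 ≈ 74 kt.
74 kt falls in the Category 1 band.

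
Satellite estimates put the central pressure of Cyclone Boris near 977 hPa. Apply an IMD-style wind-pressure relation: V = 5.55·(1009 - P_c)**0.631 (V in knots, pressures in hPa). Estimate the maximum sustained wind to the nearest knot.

49 kt

ΔP = 1009 − 977 = 32 hPa.
32^0.631 ≈ 8.907.
V ≈ 5.55 × 8.907 ≈ 49.4 kt.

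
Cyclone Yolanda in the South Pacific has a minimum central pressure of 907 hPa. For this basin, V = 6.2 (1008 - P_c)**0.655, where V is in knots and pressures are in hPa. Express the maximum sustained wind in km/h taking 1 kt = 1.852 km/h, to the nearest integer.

236 km/h

ΔP = 1008 − 907 = 101 hPa.
V ≈ 6.2 × 101^0.655 = 6.2 × 20.551 ≈ 127.415 kt.
127.415 × 1.852 ≈ 235.97 km/h → 236 km/h.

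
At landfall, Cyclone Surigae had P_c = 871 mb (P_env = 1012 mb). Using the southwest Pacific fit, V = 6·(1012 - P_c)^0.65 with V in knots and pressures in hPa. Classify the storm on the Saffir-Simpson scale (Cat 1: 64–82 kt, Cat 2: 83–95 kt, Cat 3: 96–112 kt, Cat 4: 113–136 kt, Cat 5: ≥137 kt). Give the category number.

ΔP = 1012 − 871 = 141 mb.
V ≈ 6 × 141^0.65 = 6 × 24.95 ≈ 150 kt.
150 kt falls in the Category 5 band.

5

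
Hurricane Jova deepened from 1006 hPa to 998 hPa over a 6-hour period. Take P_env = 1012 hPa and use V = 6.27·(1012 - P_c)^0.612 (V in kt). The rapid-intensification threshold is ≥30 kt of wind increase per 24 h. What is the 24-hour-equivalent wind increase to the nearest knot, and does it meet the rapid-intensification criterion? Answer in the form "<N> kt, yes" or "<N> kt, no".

51 kt, yes

V₁: ΔP = 6, V ≈ 6.27 × 6^0.612 ≈ 18.77 kt.
V₂: ΔP = 14, V ≈ 6.27 × 14^0.612 ≈ 31.53 kt.
ΔV over 6 h = 12.76 kt → 24 h equivalent = 12.76 × 24/6 ≈ 51.04 kt.
51 kt ≥ 30 kt ⇒ rapid intensification.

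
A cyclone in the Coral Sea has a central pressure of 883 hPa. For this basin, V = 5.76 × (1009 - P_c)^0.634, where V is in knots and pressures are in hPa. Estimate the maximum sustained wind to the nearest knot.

ΔP = 1009 − 883 = 126 hPa.
126^0.634 ≈ 21.460.
V ≈ 5.76 × 21.460 ≈ 123.6 kt.

124 kt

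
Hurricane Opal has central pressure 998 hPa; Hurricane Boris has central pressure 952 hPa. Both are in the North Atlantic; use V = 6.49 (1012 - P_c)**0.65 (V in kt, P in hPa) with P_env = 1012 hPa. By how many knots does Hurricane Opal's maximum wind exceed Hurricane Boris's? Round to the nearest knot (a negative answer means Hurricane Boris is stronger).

-57 kt

Hurricane Opal: ΔP = 14; V ≈ 6.49 × 14^0.65 ≈ 36.08 kt.
Hurricane Boris: ΔP = 60; V ≈ 6.49 × 60^0.65 ≈ 92.91 kt.
Difference ≈ 36.08 − 92.91 = -56.83 → -57 kt.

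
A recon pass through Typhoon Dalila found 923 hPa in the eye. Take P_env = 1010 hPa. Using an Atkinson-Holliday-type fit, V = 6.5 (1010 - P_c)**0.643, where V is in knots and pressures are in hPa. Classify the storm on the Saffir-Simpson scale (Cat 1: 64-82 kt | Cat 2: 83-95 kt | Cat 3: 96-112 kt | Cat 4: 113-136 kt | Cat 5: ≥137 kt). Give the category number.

ΔP = 1010 − 923 = 87 hPa.
V ≈ 6.5 × 87^0.643 = 6.5 × 17.66 ≈ 115 kt.
115 kt falls in the Category 4 band.

4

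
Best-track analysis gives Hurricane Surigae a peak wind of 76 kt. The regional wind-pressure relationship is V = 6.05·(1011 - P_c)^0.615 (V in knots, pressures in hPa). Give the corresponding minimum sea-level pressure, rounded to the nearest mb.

ΔP = (V / 6.05)^(1/0.615) = (76/6.05)^1.626.
76/6.05 = 12.562; 12.562^1.626 ≈ 61.25 mb.
P_c = 1011 − 61.25 = 949.75 ≈ 950 mb.

950 mb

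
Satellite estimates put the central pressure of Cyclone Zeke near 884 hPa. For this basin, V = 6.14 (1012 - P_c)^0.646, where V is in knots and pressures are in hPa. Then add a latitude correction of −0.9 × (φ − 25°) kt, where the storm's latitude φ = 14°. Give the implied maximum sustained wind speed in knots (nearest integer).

ΔP = 1012 − 884 = 128 hPa.
128^0.646 ≈ 22.975.
V ≈ 6.14 × 22.975 ≈ 141.1 kt.
Latitude correction: −0.9 × (14 − 25) = 9.9 kt.
Corrected V ≈ 151 kt → 151 kt.

151 kt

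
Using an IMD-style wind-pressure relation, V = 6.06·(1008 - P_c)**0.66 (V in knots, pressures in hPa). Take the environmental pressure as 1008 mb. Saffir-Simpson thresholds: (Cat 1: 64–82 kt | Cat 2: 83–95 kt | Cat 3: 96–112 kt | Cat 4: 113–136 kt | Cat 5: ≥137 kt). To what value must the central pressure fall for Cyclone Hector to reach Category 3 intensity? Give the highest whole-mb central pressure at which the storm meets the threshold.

942 mb

Category 3 begins at V = 96 kt.
Required ΔP = (96/6.06)^(1/0.66) = 15.842^1.515 ≈ 65.75 mb.
P_c ≤ 1008 − 65.75 = 942.25, so the highest integer P_c is 942 mb.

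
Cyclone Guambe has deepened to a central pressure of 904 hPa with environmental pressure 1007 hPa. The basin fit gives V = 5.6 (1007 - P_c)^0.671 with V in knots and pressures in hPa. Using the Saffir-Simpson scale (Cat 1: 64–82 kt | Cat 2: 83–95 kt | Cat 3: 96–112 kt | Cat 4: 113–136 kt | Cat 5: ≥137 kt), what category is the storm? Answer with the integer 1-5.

4

ΔP = 1007 − 904 = 103 hPa.
V ≈ 5.6 × 103^0.671 = 5.6 × 22.42 ≈ 126 kt.
126 kt falls in the Category 4 band.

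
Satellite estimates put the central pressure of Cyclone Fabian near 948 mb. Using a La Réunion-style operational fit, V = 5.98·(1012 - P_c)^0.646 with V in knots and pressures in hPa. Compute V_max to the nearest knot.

ΔP = 1012 − 948 = 64 mb.
64^0.646 ≈ 14.682.
V ≈ 5.98 × 14.682 ≈ 87.8 kt.

88 kt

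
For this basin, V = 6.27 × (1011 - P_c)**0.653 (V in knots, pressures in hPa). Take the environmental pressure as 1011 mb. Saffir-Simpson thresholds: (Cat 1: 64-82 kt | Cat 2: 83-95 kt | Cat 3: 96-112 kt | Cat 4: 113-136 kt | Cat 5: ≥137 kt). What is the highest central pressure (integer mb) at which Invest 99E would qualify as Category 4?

Category 4 begins at V = 113 kt.
Required ΔP = (113/6.27)^(1/0.653) = 18.022^1.531 ≈ 83.78 mb.
P_c ≤ 1011 − 83.78 = 927.22, so the highest integer P_c is 927 mb.

927 mb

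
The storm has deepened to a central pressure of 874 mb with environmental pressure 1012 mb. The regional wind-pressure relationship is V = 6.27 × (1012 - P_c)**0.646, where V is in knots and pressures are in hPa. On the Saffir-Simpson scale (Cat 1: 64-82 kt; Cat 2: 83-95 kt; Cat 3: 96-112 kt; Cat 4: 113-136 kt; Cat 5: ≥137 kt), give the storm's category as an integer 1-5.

5

ΔP = 1012 − 874 = 138 mb.
V ≈ 6.27 × 138^0.646 = 6.27 × 24.12 ≈ 151 kt.
151 kt falls in the Category 5 band.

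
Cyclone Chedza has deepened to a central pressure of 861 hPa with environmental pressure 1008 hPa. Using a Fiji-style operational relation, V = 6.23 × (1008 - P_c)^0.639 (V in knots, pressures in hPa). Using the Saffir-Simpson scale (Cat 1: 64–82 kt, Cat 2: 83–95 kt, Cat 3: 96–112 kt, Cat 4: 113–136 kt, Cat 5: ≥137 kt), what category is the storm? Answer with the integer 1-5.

ΔP = 1008 − 861 = 147 hPa.
V ≈ 6.23 × 147^0.639 = 6.23 × 24.26 ≈ 151 kt.
151 kt falls in the Category 5 band.

5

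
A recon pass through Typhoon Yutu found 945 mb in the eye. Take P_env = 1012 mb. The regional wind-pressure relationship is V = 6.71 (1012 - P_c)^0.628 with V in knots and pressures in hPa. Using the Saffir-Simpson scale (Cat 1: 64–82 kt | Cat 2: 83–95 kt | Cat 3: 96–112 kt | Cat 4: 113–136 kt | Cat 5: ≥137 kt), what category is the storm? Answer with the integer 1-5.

ΔP = 1012 − 945 = 67 mb.
V ≈ 6.71 × 67^0.628 = 6.71 × 14.02 ≈ 94 kt.
94 kt falls in the Category 2 band.

2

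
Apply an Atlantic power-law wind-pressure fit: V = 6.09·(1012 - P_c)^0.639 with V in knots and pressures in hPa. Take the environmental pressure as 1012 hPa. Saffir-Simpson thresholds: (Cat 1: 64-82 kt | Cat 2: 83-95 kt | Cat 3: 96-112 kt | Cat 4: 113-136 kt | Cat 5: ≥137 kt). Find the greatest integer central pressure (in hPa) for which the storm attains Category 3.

Category 3 begins at V = 96 kt.
Required ΔP = (96/6.09)^(1/0.639) = 15.764^1.565 ≈ 74.86 hPa.
P_c ≤ 1012 − 74.86 = 937.14, so the highest integer P_c is 937 hPa.

937 hPa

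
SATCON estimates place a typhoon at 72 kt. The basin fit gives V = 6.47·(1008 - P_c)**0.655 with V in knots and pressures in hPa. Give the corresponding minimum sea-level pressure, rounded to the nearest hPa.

ΔP = (V / 6.47)^(1/0.655) = (72/6.47)^1.527.
72/6.47 = 11.128; 11.128^1.527 ≈ 39.59 hPa.
P_c = 1008 − 39.59 = 968.41 ≈ 968 hPa.

968 hPa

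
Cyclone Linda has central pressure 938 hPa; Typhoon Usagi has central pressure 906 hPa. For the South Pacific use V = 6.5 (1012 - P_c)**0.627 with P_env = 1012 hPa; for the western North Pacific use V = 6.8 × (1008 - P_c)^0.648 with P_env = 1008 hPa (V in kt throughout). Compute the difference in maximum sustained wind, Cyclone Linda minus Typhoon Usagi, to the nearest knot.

Cyclone Linda: ΔP = 74; V ≈ 6.5 × 74^0.627 ≈ 96.59 kt.
Typhoon Usagi: ΔP = 102; V ≈ 6.8 × 102^0.648 ≈ 136.17 kt.
Difference ≈ 96.59 − 136.17 = -39.58 → -40 kt.

-40 kt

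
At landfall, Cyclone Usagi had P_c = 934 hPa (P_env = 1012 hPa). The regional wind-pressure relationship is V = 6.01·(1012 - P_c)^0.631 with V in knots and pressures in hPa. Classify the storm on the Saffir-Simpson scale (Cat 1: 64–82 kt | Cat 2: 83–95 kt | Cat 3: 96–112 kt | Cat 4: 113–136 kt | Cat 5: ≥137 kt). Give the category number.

2

ΔP = 1012 − 934 = 78 hPa.
V ≈ 6.01 × 78^0.631 = 6.01 × 15.63 ≈ 94 kt.
94 kt falls in the Category 2 band.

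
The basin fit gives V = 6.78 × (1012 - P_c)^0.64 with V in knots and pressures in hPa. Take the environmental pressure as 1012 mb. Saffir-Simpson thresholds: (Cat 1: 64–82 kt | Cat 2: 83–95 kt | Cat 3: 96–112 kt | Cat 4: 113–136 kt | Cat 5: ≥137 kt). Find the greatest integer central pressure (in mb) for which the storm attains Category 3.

949 mb

Category 3 begins at V = 96 kt.
Required ΔP = (96/6.78)^(1/0.64) = 14.159^1.562 ≈ 62.88 mb.
P_c ≤ 1012 − 62.88 = 949.12, so the highest integer P_c is 949 mb.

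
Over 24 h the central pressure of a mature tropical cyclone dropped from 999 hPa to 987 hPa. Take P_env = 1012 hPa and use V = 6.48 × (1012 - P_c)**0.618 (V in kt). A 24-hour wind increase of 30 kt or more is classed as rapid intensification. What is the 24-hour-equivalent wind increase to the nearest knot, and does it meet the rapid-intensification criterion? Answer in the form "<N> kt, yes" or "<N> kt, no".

16 kt, no

V₁: ΔP = 13, V ≈ 6.48 × 13^0.618 ≈ 31.62 kt.
V₂: ΔP = 25, V ≈ 6.48 × 25^0.618 ≈ 47.37 kt.
ΔV over 24 h = 15.75 kt → 24 h equivalent = 15.75 × 24/24 ≈ 15.75 kt.
16 kt < 30 kt ⇒ not rapid intensification.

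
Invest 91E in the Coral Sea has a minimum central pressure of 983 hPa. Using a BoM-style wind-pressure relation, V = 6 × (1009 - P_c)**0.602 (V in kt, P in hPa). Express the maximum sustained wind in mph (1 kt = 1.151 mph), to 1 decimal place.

49.1 mph

ΔP = 1009 − 983 = 26 hPa.
V ≈ 6 × 26^0.602 = 6 × 7.109 ≈ 42.655 kt.
42.655 × 1.151 ≈ 49.10 mph → 49.1 mph.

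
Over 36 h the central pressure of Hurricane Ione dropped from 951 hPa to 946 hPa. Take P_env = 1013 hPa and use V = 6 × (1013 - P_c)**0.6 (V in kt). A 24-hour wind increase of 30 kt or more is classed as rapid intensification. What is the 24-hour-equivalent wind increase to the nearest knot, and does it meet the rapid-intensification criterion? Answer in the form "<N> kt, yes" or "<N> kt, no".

2 kt, no

V₁: ΔP = 62, V ≈ 6 × 62^0.6 ≈ 71.38 kt.
V₂: ΔP = 67, V ≈ 6 × 67^0.6 ≈ 74.78 kt.
ΔV over 36 h = 3.40 kt → 24 h equivalent = 3.40 × 24/36 ≈ 2.27 kt.
2 kt < 30 kt ⇒ not rapid intensification.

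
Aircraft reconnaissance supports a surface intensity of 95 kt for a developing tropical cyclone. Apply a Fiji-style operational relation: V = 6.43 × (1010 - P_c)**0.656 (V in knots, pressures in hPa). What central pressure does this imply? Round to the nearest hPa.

ΔP = (V / 6.43)^(1/0.656) = (95/6.43)^1.524.
95/6.43 = 14.774; 14.774^1.524 ≈ 60.64 hPa.
P_c = 1010 − 60.64 = 949.36 ≈ 949 hPa.

949 hPa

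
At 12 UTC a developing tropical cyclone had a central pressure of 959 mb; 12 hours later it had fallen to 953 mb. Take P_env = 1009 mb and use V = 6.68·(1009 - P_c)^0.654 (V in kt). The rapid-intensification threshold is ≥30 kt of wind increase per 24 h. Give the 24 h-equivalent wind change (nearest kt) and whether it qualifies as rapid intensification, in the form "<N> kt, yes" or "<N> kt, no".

V₁: ΔP = 50, V ≈ 6.68 × 50^0.654 ≈ 86.28 kt.
V₂: ΔP = 56, V ≈ 6.68 × 56^0.654 ≈ 92.92 kt.
ΔV over 12 h = 6.64 kt → 24 h equivalent = 6.64 × 24/12 ≈ 13.28 kt.
13 kt < 30 kt ⇒ not rapid intensification.

13 kt, no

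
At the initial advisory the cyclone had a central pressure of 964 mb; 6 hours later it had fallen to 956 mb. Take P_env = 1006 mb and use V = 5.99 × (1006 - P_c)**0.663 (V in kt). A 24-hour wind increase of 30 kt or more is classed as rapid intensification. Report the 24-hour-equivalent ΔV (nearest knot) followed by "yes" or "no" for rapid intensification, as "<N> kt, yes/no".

35 kt, yes

V₁: ΔP = 42, V ≈ 5.99 × 42^0.663 ≈ 71.39 kt.
V₂: ΔP = 50, V ≈ 5.99 × 50^0.663 ≈ 80.14 kt.
ΔV over 6 h = 8.75 kt → 24 h equivalent = 8.75 × 24/6 ≈ 35.00 kt.
35 kt ≥ 30 kt ⇒ rapid intensification.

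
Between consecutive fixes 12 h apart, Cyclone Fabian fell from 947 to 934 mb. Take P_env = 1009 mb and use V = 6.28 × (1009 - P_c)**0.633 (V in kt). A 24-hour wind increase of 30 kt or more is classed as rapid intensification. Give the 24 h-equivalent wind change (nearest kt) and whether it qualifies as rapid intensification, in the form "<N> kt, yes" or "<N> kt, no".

V₁: ΔP = 62, V ≈ 6.28 × 62^0.633 ≈ 85.61 kt.
V₂: ΔP = 75, V ≈ 6.28 × 75^0.633 ≈ 96.58 kt.
ΔV over 12 h = 10.97 kt → 24 h equivalent = 10.97 × 24/12 ≈ 21.94 kt.
22 kt < 30 kt ⇒ not rapid intensification.

22 kt, no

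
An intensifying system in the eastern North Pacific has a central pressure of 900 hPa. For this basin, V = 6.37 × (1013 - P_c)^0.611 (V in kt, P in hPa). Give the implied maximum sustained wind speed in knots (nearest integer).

114 kt

ΔP = 1013 − 900 = 113 hPa.
113^0.611 ≈ 17.965.
V ≈ 6.37 × 17.965 ≈ 114.4 kt.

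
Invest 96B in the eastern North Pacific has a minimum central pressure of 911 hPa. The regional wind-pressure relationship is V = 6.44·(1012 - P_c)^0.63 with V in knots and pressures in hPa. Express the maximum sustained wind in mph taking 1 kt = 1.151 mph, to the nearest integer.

136 mph

ΔP = 1012 − 911 = 101 hPa.
V ≈ 6.44 × 101^0.63 = 6.44 × 18.311 ≈ 117.926 kt.
117.926 × 1.151 ≈ 135.73 mph → 136 mph.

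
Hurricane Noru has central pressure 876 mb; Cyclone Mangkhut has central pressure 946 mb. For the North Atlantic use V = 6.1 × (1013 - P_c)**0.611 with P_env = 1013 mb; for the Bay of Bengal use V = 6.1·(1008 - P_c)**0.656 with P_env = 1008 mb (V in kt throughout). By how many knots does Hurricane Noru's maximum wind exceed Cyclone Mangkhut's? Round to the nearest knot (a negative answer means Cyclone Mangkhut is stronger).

32 kt

Hurricane Noru: ΔP = 137; V ≈ 6.1 × 137^0.611 ≈ 123.27 kt.
Cyclone Mangkhut: ΔP = 62; V ≈ 6.1 × 62^0.656 ≈ 91.44 kt.
Difference ≈ 123.27 − 91.44 = 31.83 → 32 kt.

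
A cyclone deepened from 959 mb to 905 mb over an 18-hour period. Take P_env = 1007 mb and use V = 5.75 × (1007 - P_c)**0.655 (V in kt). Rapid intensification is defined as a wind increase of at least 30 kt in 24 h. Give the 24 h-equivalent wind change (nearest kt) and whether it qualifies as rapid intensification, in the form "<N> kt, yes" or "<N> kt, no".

V₁: ΔP = 48, V ≈ 5.75 × 48^0.655 ≈ 72.59 kt.
V₂: ΔP = 102, V ≈ 5.75 × 102^0.655 ≈ 118.93 kt.
ΔV over 18 h = 46.34 kt → 24 h equivalent = 46.34 × 24/18 ≈ 61.79 kt.
62 kt ≥ 30 kt ⇒ rapid intensification.

62 kt, yes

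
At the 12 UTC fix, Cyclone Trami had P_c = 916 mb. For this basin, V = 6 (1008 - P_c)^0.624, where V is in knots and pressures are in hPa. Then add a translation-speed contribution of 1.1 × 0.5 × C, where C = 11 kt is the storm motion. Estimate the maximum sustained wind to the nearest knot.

ΔP = 1008 − 916 = 92 mb.
92^0.624 ≈ 16.804.
V ≈ 6 × 16.804 ≈ 100.8 kt.
Translation term: 1.1 × 0.5 × 11 = 6.05 kt.
Corrected V ≈ 106.85 kt → 107 kt.

107 kt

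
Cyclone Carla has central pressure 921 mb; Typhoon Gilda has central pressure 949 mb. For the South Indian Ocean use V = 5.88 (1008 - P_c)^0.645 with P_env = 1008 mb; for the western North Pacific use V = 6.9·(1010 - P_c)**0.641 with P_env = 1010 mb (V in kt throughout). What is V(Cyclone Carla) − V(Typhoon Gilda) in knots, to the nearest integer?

9 kt

Cyclone Carla: ΔP = 87; V ≈ 5.88 × 87^0.645 ≈ 104.80 kt.
Typhoon Gilda: ΔP = 61; V ≈ 6.9 × 61^0.641 ≈ 96.22 kt.
Difference ≈ 104.80 − 96.22 = 8.58 → 9 kt.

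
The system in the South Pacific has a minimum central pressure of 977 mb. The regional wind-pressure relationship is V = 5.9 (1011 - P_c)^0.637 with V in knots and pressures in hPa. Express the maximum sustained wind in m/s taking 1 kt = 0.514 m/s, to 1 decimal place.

28.7 m/s

ΔP = 1011 − 977 = 34 mb.
V ≈ 5.9 × 34^0.637 = 5.9 × 9.453 ≈ 55.770 kt.
55.770 × 0.514 ≈ 28.67 m/s → 28.7 m/s.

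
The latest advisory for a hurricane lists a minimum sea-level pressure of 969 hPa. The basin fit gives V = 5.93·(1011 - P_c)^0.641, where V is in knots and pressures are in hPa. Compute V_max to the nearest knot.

ΔP = 1011 − 969 = 42 hPa.
42^0.641 ≈ 10.977.
V ≈ 5.93 × 10.977 ≈ 65.1 kt.

65 kt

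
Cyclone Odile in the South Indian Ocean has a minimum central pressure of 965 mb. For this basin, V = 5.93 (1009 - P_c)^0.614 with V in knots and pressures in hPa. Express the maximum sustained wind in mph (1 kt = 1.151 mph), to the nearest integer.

70 mph

ΔP = 1009 − 965 = 44 mb.
V ≈ 5.93 × 44^0.614 = 5.93 × 10.211 ≈ 60.553 kt.
60.553 × 1.151 ≈ 69.70 mph → 70 mph.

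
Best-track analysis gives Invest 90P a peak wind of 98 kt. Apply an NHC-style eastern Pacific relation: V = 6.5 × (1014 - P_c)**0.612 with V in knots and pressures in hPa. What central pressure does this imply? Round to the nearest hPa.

ΔP = (V / 6.5)^(1/0.612) = (98/6.5)^1.634.
98/6.5 = 15.077; 15.077^1.634 ≈ 84.21 hPa.
P_c = 1014 − 84.21 = 929.79 ≈ 930 hPa.

930 hPa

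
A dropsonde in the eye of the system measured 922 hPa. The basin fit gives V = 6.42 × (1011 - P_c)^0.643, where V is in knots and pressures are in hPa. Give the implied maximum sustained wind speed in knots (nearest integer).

ΔP = 1011 − 922 = 89 hPa.
89^0.643 ≈ 17.925.
V ≈ 6.42 × 17.925 ≈ 115.1 kt.

115 kt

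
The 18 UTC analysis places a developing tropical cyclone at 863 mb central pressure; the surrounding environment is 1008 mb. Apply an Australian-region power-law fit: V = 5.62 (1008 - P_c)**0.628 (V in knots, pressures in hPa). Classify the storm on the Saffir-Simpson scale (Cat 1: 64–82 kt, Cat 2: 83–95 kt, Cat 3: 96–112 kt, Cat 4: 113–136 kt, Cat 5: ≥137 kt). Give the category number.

ΔP = 1008 − 863 = 145 mb.
V ≈ 5.62 × 145^0.628 = 5.62 × 22.77 ≈ 128 kt.
128 kt falls in the Category 4 band.

4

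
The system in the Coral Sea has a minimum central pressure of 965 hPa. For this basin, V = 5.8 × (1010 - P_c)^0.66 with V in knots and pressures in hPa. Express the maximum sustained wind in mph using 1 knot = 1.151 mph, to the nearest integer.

82 mph

ΔP = 1010 − 965 = 45 hPa.
V ≈ 5.8 × 45^0.66 = 5.8 × 12.334 ≈ 71.540 kt.
71.540 × 1.151 ≈ 82.34 mph → 82 mph.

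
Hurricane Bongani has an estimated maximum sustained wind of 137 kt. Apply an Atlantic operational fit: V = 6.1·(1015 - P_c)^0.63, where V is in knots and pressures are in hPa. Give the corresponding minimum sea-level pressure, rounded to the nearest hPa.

ΔP = (V / 6.1)^(1/0.63) = (137/6.1)^1.587.
137/6.1 = 22.459; 22.459^1.587 ≈ 139.66 hPa.
P_c = 1015 − 139.66 = 875.34 ≈ 875 hPa.

875 hPa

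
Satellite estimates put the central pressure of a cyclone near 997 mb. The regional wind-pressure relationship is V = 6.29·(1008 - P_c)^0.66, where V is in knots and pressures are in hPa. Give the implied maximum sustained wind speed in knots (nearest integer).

ΔP = 1008 − 997 = 11 mb.
11^0.66 ≈ 4.868.
V ≈ 6.29 × 4.868 ≈ 30.6 kt.

31 kt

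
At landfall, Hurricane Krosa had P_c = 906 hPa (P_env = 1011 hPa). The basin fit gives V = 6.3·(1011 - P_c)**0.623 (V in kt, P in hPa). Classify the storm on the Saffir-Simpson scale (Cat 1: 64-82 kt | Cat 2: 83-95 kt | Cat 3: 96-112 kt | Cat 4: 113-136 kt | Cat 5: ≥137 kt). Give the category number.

ΔP = 1011 − 906 = 105 hPa.
V ≈ 6.3 × 105^0.623 = 6.3 × 18.16 ≈ 114 kt.
114 kt falls in the Category 4 band.

4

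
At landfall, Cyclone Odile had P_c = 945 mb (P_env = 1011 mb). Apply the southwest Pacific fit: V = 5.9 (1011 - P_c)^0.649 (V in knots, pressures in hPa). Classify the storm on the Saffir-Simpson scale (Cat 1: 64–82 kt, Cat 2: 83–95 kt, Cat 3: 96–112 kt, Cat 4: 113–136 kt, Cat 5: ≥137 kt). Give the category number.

ΔP = 1011 − 945 = 66 mb.
V ≈ 5.9 × 66^0.649 = 5.9 × 15.17 ≈ 89 kt.
89 kt falls in the Category 2 band.

2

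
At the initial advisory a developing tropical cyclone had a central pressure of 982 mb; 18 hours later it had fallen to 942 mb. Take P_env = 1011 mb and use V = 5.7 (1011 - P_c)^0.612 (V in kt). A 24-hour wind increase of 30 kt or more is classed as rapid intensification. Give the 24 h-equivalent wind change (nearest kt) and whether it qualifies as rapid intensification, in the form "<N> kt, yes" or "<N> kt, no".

42 kt, yes

V₁: ΔP = 29, V ≈ 5.7 × 29^0.612 ≈ 44.76 kt.
V₂: ΔP = 69, V ≈ 5.7 × 69^0.612 ≈ 76.08 kt.
ΔV over 18 h = 31.32 kt → 24 h equivalent = 31.32 × 24/18 ≈ 41.76 kt.
42 kt ≥ 30 kt ⇒ rapid intensification.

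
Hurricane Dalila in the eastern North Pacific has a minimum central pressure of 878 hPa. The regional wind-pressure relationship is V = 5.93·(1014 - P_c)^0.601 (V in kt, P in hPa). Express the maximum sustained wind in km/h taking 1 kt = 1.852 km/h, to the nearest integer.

210 km/h

ΔP = 1014 − 878 = 136 hPa.
V ≈ 5.93 × 136^0.601 = 5.93 × 19.154 ≈ 113.583 kt.
113.583 × 1.852 ≈ 210.35 km/h → 210 km/h.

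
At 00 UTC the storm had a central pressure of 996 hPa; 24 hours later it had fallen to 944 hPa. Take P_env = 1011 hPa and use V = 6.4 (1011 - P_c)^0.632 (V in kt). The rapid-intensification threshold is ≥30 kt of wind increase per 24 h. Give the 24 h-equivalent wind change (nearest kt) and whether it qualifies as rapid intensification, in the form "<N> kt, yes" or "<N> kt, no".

V₁: ΔP = 15, V ≈ 6.4 × 15^0.632 ≈ 35.44 kt.
V₂: ΔP = 67, V ≈ 6.4 × 67^0.632 ≈ 91.26 kt.
ΔV over 24 h = 55.82 kt → 24 h equivalent = 55.82 × 24/24 ≈ 55.82 kt.
56 kt ≥ 30 kt ⇒ rapid intensification.

56 kt, yes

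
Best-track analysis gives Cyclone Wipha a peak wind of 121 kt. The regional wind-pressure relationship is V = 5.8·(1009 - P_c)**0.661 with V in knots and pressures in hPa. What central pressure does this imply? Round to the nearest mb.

ΔP = (V / 5.8)^(1/0.661) = (121/5.8)^1.513.
121/5.8 = 20.862; 20.862^1.513 ≈ 99.08 mb.
P_c = 1009 − 99.08 = 909.92 ≈ 910 mb.

910 mb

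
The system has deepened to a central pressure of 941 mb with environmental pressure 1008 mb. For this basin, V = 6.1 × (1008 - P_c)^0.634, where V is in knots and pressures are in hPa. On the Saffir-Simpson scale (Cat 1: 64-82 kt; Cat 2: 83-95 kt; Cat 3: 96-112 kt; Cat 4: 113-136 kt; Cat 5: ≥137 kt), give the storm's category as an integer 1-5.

ΔP = 1008 − 941 = 67 mb.
V ≈ 6.1 × 67^0.634 = 6.1 × 14.38 ≈ 88 kt.
88 kt falls in the Category 2 band.

2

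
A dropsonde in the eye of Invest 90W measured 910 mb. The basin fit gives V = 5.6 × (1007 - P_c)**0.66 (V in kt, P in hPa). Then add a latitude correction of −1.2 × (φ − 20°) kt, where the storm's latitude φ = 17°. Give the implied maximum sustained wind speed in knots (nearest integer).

118 kt

ΔP = 1007 − 910 = 97 mb.
97^0.66 ≈ 20.477.
V ≈ 5.6 × 20.477 ≈ 114.7 kt.
Latitude correction: −1.2 × (17 − 20) = 3.6 kt.
Corrected V ≈ 118.3 kt → 118 kt.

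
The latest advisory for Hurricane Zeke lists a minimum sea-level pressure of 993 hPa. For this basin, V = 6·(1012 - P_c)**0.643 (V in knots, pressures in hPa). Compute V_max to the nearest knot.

ΔP = 1012 − 993 = 19 hPa.
19^0.643 ≈ 6.641.
V ≈ 6 × 6.641 ≈ 39.8 kt.

40 kt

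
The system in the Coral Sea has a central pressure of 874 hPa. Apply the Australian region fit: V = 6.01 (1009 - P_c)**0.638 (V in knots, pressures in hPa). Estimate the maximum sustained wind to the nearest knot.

137 kt

ΔP = 1009 − 874 = 135 hPa.
135^0.638 ≈ 22.864.
V ≈ 6.01 × 22.864 ≈ 137.4 kt.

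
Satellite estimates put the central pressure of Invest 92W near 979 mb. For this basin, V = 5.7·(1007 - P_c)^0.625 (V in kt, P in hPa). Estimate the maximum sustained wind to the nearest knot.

ΔP = 1007 − 979 = 28 mb.
28^0.625 ≈ 8.026.
V ≈ 5.7 × 8.026 ≈ 45.7 kt.

46 kt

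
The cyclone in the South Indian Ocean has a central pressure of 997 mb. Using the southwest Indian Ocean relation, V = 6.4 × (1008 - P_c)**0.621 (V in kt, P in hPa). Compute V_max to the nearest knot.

28 kt

ΔP = 1008 − 997 = 11 mb.
11^0.621 ≈ 4.433.
V ≈ 6.4 × 4.433 ≈ 28.4 kt.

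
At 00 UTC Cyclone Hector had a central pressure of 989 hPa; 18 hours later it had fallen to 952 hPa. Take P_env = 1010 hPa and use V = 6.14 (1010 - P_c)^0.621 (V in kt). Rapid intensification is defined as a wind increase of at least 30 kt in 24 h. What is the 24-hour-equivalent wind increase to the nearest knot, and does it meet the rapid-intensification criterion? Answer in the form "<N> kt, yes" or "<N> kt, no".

V₁: ΔP = 21, V ≈ 6.14 × 21^0.621 ≈ 40.67 kt.
V₂: ΔP = 58, V ≈ 6.14 × 58^0.621 ≈ 76.43 kt.
ΔV over 18 h = 35.76 kt → 24 h equivalent = 35.76 × 24/18 ≈ 47.68 kt.
48 kt ≥ 30 kt ⇒ rapid intensification.

48 kt, yes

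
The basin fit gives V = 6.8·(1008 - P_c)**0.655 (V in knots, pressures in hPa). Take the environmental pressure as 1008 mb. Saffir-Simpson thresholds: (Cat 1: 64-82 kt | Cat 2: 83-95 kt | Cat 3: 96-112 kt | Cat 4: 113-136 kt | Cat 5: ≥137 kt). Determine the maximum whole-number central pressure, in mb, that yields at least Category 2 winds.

Category 2 begins at V = 83 kt.
Required ΔP = (83/6.8)^(1/0.655) = 12.206^1.527 ≈ 45.59 mb.
P_c ≤ 1008 − 45.59 = 962.41, so the highest integer P_c is 962 mb.

962 mb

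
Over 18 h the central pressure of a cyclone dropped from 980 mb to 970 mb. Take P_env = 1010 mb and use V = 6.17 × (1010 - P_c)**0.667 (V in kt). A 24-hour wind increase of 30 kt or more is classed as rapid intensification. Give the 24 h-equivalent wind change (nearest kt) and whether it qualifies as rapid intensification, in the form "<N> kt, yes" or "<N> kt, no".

17 kt, no

V₁: ΔP = 30, V ≈ 6.17 × 30^0.667 ≈ 59.64 kt.
V₂: ΔP = 40, V ≈ 6.17 × 40^0.667 ≈ 72.25 kt.
ΔV over 18 h = 12.61 kt → 24 h equivalent = 12.61 × 24/18 ≈ 16.81 kt.
17 kt < 30 kt ⇒ not rapid intensification.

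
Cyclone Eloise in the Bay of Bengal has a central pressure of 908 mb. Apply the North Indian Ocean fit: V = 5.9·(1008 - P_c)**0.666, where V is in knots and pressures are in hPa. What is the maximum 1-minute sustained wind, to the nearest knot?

127 kt

ΔP = 1008 − 908 = 100 mb.
100^0.666 ≈ 21.478.
V ≈ 5.9 × 21.478 ≈ 126.7 kt.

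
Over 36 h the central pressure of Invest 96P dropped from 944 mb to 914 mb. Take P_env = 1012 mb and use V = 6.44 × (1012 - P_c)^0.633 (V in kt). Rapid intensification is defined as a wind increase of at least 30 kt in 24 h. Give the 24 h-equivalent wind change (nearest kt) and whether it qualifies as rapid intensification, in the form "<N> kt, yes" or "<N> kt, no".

V₁: ΔP = 68, V ≈ 6.44 × 68^0.633 ≈ 93.08 kt.
V₂: ΔP = 98, V ≈ 6.44 × 98^0.633 ≈ 117.31 kt.
ΔV over 36 h = 24.23 kt → 24 h equivalent = 24.23 × 24/36 ≈ 16.15 kt.
16 kt < 30 kt ⇒ not rapid intensification.

16 kt, no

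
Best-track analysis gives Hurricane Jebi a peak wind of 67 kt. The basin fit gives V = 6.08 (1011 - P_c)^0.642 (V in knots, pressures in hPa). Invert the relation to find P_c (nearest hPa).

ΔP = (V / 6.08)^(1/0.642) = (67/6.08)^1.558.
67/6.08 = 11.020; 11.020^1.558 ≈ 42.01 hPa.
P_c = 1011 − 42.01 = 968.99 ≈ 969 hPa.

969 hPa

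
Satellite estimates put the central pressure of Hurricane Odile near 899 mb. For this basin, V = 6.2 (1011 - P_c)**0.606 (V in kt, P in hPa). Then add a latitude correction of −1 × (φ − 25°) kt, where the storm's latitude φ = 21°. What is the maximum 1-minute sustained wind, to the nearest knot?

112 kt

ΔP = 1011 − 899 = 112 mb.
112^0.606 ≈ 17.451.
V ≈ 6.2 × 17.451 ≈ 108.2 kt.
Latitude correction: −1 × (21 − 25) = 4 kt.
Corrected V ≈ 112.2 kt → 112 kt.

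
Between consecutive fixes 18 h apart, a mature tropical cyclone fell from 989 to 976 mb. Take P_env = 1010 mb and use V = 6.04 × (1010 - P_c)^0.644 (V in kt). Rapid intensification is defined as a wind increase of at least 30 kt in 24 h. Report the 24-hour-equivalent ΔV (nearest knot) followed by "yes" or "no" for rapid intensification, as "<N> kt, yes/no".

21 kt, no

V₁: ΔP = 21, V ≈ 6.04 × 21^0.644 ≈ 42.91 kt.
V₂: ΔP = 34, V ≈ 6.04 × 34^0.644 ≈ 58.52 kt.
ΔV over 18 h = 15.61 kt → 24 h equivalent = 15.61 × 24/18 ≈ 20.81 kt.
21 kt < 30 kt ⇒ not rapid intensification.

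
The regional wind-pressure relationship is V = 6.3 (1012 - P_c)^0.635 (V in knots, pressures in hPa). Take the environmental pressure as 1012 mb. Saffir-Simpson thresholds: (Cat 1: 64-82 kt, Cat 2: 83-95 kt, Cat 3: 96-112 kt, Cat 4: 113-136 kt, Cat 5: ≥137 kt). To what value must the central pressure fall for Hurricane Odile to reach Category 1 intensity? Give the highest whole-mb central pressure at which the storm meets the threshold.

973 mb

Category 1 begins at V = 64 kt.
Required ΔP = (64/6.3)^(1/0.635) = 10.159^1.575 ≈ 38.51 mb.
P_c ≤ 1012 − 38.51 = 973.49, so the highest integer P_c is 973 mb.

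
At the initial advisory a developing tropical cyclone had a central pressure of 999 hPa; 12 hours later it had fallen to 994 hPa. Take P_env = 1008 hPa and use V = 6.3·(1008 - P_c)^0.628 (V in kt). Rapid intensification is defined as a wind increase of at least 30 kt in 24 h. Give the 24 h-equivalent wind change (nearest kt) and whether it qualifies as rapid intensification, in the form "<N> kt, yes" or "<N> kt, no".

16 kt, no

V₁: ΔP = 9, V ≈ 6.3 × 9^0.628 ≈ 25.04 kt.
V₂: ΔP = 14, V ≈ 6.3 × 14^0.628 ≈ 33.05 kt.
ΔV over 12 h = 8.01 kt → 24 h equivalent = 8.01 × 24/12 ≈ 16.02 kt.
16 kt < 30 kt ⇒ not rapid intensification.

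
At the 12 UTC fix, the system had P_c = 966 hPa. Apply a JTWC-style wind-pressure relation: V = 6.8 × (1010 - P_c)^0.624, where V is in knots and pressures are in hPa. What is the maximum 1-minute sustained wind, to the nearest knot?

72 kt

ΔP = 1010 − 966 = 44 hPa.
44^0.624 ≈ 10.605.
V ≈ 6.8 × 10.605 ≈ 72.1 kt.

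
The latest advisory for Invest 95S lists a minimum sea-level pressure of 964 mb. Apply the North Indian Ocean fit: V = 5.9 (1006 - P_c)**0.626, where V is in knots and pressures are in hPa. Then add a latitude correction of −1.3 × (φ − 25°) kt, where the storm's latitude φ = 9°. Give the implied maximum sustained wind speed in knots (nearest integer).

82 kt

ΔP = 1006 − 964 = 42 mb.
42^0.626 ≈ 10.379.
V ≈ 5.9 × 10.379 ≈ 61.2 kt.
Latitude correction: −1.3 × (9 − 25) = 20.8 kt.
Corrected V ≈ 82 kt → 82 kt.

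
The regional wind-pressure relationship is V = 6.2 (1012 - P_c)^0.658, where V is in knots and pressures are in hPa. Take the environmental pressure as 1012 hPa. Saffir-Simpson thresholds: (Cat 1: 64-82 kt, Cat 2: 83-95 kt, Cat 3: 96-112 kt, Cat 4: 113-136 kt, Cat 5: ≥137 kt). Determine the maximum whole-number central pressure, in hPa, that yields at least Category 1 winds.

Category 1 begins at V = 64 kt.
Required ΔP = (64/6.2)^(1/0.658) = 10.323^1.520 ≈ 34.73 hPa.
P_c ≤ 1012 − 34.73 = 977.27, so the highest integer P_c is 977 hPa.

977 hPa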